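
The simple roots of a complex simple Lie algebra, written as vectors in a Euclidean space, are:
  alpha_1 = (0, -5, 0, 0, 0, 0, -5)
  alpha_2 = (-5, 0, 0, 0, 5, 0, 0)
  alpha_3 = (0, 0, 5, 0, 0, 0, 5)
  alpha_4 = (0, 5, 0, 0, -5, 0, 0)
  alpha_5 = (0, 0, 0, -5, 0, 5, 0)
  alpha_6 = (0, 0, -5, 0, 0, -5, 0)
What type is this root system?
Compute the Cartan integers a_ij = 2(alpha_i, alpha_j)/(alpha_j, alpha_j); the resulting 6x6 Cartan matrix is
[[2, 0, -1, -1, 0, 0], [0, 2, 0, -1, 0, 0], [-1, 0, 2, 0, 0, -1], [-1, -1, 0, 2, 0, 0], [0, 0, 0, 0, 2, -1], [0, 0, -1, 0, -1, 2]].
All simple roots have the same length, so the diagram is simply laced. The associated Dynkin diagram is a chain of 6 nodes with single edges (A_6), so the type is A_6 (the algebra sl(7)).

A6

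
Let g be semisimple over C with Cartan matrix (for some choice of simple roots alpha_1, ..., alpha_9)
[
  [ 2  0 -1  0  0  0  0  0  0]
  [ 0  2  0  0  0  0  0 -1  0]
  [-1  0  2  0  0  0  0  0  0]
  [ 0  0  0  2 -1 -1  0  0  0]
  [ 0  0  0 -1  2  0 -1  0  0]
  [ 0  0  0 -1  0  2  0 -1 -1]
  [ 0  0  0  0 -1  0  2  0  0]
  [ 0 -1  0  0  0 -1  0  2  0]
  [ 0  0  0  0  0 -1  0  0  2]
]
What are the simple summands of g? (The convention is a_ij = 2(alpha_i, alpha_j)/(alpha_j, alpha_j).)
type A_2 ⊕ type E_7

The diagram associated to this matrix has two connected components: the simple roots {alpha_1, alpha_3} form a chain of 2 nodes with single edges (A_2), and {alpha_2, alpha_4, alpha_5, alpha_6, alpha_7, alpha_8, alpha_9} form a chain of 6 nodes with one extra node attached to the third node from one end (E_7). A semisimple Lie algebra decomposes uniquely as the direct sum of simple ideals, one per connected component of its Dynkin diagram, so g ≅ A_2 ⊕ E_7 (dimension 8 + 133 = 141).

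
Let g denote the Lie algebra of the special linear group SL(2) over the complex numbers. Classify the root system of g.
type A_1

This is sl(2), which has dimension 2^2 - 1 = 3 and rank 2 - 1 = 1 (a Cartan subalgebra is the diagonal traceless matrices). In the classification of classical Lie algebras, the special linear algebra sl(n+1) has type A_n; here n = 1, so the Dynkin diagram is a chain of 1 nodes with single edges (A_1). Hence the type is A_1.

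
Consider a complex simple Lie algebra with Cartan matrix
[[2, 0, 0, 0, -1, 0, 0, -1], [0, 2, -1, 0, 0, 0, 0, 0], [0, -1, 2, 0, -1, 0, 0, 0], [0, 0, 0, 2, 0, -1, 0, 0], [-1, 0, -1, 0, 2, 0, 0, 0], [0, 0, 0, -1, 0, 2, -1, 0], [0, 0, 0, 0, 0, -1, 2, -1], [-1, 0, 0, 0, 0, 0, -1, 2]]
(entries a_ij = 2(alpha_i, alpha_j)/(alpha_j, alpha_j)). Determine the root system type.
type A_8

The matrix has rank 8 with 2's on the diagonal. Reading the off-diagonal entries as Dynkin edges (a single edge where a_ij = a_ji = -1; a double or triple edge where a_ij * a_ji = 2 or 3), the diagram is a chain of 8 nodes with single edges (A_8). One simple-root ordering that puts it in standard form is (alpha_2, alpha_3, alpha_5, alpha_1, alpha_8, alpha_7, alpha_6, alpha_4). So the algebra is type A_8, i.e. sl(9).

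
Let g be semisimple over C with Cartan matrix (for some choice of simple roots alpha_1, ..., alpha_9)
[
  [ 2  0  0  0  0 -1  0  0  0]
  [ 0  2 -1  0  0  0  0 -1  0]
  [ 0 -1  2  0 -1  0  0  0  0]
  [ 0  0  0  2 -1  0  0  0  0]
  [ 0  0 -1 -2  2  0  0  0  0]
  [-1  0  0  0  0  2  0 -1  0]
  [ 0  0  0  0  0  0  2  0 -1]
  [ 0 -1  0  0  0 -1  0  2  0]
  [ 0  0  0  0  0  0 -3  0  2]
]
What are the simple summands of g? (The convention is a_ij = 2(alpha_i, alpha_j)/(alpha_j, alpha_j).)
The diagram associated to this matrix has two connected components: the simple roots {alpha_1, alpha_2, alpha_3, alpha_4, alpha_5, alpha_6, alpha_8} form a chain of 7 nodes with a double edge at one end; the terminal node there is the unique short simple root (B_7), and {alpha_7, alpha_9} form two nodes joined by a triple edge (G_2). A semisimple Lie algebra decomposes uniquely as the direct sum of simple ideals, one per connected component of its Dynkin diagram, so g ≅ B_7 ⊕ G_2 (dimension 105 + 14 = 119).

type B_7 + type G_2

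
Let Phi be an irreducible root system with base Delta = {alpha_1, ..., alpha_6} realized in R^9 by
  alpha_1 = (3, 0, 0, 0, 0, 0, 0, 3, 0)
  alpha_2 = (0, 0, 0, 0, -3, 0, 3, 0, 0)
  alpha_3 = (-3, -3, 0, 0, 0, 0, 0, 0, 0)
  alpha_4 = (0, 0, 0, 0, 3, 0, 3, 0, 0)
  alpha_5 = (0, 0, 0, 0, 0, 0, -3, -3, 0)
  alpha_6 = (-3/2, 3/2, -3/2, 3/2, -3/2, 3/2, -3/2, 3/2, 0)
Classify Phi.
Compute the Cartan integers a_ij = 2(alpha_i, alpha_j)/(alpha_j, alpha_j); the resulting 6x6 Cartan matrix is
[[2, 0, -1, 0, -1, 0], [0, 2, 0, 0, -1, 0], [-1, 0, 2, 0, 0, 0], [0, 0, 0, 2, -1, -1], [-1, -1, 0, -1, 2, 0], [0, 0, 0, -1, 0, 2]].
All simple roots have the same length, so the diagram is simply laced. The associated Dynkin diagram is a chain of 5 nodes with one extra node attached to the third node from one end (E_6), so the type is E_6.

type E_6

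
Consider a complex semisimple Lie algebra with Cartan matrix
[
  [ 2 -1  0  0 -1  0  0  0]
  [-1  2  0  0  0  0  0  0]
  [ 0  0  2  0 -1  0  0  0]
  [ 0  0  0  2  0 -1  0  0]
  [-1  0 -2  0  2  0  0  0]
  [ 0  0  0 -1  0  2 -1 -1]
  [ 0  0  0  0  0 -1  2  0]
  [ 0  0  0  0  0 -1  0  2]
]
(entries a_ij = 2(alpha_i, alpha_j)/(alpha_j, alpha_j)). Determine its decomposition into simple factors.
The diagram associated to this matrix has two connected components: the simple roots {alpha_1, alpha_2, alpha_3, alpha_5} form a chain of 4 nodes with a double edge at one end; the terminal node there is the unique short simple root (B_4), and {alpha_4, alpha_6, alpha_7, alpha_8} form a chain of 2 nodes with a fork of two nodes at one end (D_4). A semisimple Lie algebra decomposes uniquely as the direct sum of simple ideals, one per connected component of its Dynkin diagram, so g ≅ B_4 ⊕ D_4 (dimension 36 + 28 = 64).

B_4 + D_4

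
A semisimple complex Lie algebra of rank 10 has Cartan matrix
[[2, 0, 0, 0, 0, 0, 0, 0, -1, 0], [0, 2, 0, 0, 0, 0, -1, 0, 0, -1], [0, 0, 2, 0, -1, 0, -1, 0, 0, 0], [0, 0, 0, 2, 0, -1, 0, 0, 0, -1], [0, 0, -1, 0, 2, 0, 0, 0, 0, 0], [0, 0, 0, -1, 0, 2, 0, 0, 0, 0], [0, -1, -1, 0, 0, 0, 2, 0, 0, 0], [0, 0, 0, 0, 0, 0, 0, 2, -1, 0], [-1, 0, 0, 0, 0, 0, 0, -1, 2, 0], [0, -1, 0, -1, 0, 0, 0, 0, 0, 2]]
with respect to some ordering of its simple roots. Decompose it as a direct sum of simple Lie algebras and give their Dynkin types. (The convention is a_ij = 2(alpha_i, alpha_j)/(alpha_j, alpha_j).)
A_3 ⊕ A_7

The diagram associated to this matrix has two connected components: the simple roots {alpha_1, alpha_8, alpha_9} form a chain of 3 nodes with single edges (A_3), and {alpha_2, alpha_3, alpha_4, alpha_5, alpha_6, alpha_7, alpha_10} form a chain of 7 nodes with single edges (A_7). A semisimple Lie algebra decomposes uniquely as the direct sum of simple ideals, one per connected component of its Dynkin diagram, so g ≅ A_3 ⊕ A_7 (dimension 15 + 63 = 78).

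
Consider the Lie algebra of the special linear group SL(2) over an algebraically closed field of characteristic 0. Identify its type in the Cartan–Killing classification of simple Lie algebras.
A_1 (sl(2))

This is sl(2), which has dimension 2^2 - 1 = 3 and rank 2 - 1 = 1 (a Cartan subalgebra is the diagonal traceless matrices). In the classification of classical Lie algebras, the special linear algebra sl(n+1) has type A_n; here n = 1, so the Dynkin diagram is a chain of 1 nodes with single edges (A_1). Hence the type is A_1.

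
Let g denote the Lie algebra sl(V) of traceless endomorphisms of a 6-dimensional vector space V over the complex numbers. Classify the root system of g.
type A_5

This is sl(6), which has dimension 6^2 - 1 = 35 and rank 6 - 1 = 5 (a Cartan subalgebra is the diagonal traceless matrices). In the classification of classical Lie algebras, the special linear algebra sl(n+1) has type A_n; here n = 5, so the Dynkin diagram is a chain of 5 nodes with single edges (A_5). Hence the type is A_5.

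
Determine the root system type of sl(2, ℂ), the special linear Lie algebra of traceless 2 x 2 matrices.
This is sl(2), which has dimension 2^2 - 1 = 3 and rank 2 - 1 = 1 (a Cartan subalgebra is the diagonal traceless matrices). In the classification of classical Lie algebras, the special linear algebra sl(n+1) has type A_n; here n = 1, so the Dynkin diagram is a chain of 1 nodes with single edges (A_1). Hence the type is A_1.

A1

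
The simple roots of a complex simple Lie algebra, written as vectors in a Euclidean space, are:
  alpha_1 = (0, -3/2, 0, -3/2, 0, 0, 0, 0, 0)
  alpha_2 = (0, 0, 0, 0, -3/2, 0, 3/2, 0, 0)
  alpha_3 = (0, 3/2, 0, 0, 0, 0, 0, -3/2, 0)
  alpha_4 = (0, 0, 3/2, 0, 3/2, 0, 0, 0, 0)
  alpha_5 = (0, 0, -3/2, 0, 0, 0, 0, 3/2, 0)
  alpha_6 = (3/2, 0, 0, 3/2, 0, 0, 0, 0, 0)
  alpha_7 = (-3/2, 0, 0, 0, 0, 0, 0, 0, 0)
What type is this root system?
Compute the Cartan integers a_ij = 2(alpha_i, alpha_j)/(alpha_j, alpha_j); the resulting 7x7 Cartan matrix is
[[2, 0, -1, 0, 0, -1, 0], [0, 2, 0, -1, 0, 0, 0], [-1, 0, 2, 0, -1, 0, 0], [0, -1, 0, 2, -1, 0, 0], [0, 0, -1, -1, 2, 0, 0], [-1, 0, 0, 0, 0, 2, -2], [0, 0, 0, 0, 0, -1, 2]].
The roots have two lengths (squared-length ratio 2:1); the short ones are alpha_{7}. The associated Dynkin diagram is a chain of 7 nodes with a double edge at one end; the terminal node there is the unique short simple root (B_7), so the type is B_7 (the algebra so(15)).

type B_7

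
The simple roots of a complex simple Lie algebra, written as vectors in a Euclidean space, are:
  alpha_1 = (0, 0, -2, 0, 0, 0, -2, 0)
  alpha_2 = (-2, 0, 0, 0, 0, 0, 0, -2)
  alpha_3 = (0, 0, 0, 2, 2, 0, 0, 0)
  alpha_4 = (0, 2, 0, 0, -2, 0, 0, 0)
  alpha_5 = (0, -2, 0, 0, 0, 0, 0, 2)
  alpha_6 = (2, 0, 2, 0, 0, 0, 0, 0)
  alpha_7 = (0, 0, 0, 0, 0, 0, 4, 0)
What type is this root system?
type C_7

Compute the Cartan integers a_ij = 2(alpha_i, alpha_j)/(alpha_j, alpha_j); the resulting 7x7 Cartan matrix is
[[2, 0, 0, 0, 0, -1, -1], [0, 2, 0, 0, -1, -1, 0], [0, 0, 2, -1, 0, 0, 0], [0, 0, -1, 2, -1, 0, 0], [0, -1, 0, -1, 2, 0, 0], [-1, -1, 0, 0, 0, 2, 0], [-2, 0, 0, 0, 0, 0, 2]].
The roots have two lengths (squared-length ratio 2:1); the short ones are alpha_{1,2,3,4,5,6}. The associated Dynkin diagram is a chain of 7 nodes with a double edge at one end; the terminal node there is the unique long simple root (C_7), so the type is C_7 (the algebra sp(14)).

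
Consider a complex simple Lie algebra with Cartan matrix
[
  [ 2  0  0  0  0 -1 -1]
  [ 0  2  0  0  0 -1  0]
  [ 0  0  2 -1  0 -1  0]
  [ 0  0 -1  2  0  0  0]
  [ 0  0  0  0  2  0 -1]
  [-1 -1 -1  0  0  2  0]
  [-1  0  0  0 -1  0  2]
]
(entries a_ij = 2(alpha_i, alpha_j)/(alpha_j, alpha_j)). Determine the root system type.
The matrix has rank 7 with 2's on the diagonal. Reading the off-diagonal entries as Dynkin edges (a single edge where a_ij = a_ji = -1; a double or triple edge where a_ij * a_ji = 2 or 3), the diagram is a chain of 6 nodes with one extra node attached to the third node from one end (E_7). One simple-root ordering that puts it in standard form is (alpha_4, alpha_2, alpha_3, alpha_6, alpha_1, alpha_7, alpha_5). So the algebra is type E_7.

type E_7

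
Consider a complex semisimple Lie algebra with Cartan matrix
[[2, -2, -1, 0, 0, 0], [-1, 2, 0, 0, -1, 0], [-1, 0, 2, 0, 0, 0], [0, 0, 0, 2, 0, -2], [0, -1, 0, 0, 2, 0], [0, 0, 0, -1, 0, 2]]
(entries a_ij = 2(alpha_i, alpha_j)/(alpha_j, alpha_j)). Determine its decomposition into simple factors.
type B_2 + type F_4

The diagram associated to this matrix has two connected components: the simple roots {alpha_4, alpha_6} form a chain of 2 nodes with a double edge at one end; the terminal node there is the unique short simple root (B_2), and {alpha_1, alpha_2, alpha_3, alpha_5} form a chain of 4 nodes with a double edge between the middle two (F_4). A semisimple Lie algebra decomposes uniquely as the direct sum of simple ideals, one per connected component of its Dynkin diagram, so g ≅ B_2 ⊕ F_4 (dimension 10 + 52 = 62).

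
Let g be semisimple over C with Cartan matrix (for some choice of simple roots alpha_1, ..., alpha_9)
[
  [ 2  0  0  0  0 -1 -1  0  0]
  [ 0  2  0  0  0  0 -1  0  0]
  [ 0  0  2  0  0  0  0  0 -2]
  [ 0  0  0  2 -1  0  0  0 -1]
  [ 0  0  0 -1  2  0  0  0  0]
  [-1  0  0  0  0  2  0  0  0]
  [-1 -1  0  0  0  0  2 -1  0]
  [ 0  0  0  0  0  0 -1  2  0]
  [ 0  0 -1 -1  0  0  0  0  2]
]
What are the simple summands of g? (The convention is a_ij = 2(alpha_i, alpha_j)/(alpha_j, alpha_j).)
C_4 (sp(8)) ⊕ D_5 (so(10))

The diagram associated to this matrix has two connected components: the simple roots {alpha_3, alpha_4, alpha_5, alpha_9} form a chain of 4 nodes with a double edge at one end; the terminal node there is the unique long simple root (C_4), and {alpha_1, alpha_2, alpha_6, alpha_7, alpha_8} form a chain of 3 nodes with a fork of two nodes at one end (D_5). A semisimple Lie algebra decomposes uniquely as the direct sum of simple ideals, one per connected component of its Dynkin diagram, so g ≅ C_4 ⊕ D_5 (dimension 36 + 45 = 81).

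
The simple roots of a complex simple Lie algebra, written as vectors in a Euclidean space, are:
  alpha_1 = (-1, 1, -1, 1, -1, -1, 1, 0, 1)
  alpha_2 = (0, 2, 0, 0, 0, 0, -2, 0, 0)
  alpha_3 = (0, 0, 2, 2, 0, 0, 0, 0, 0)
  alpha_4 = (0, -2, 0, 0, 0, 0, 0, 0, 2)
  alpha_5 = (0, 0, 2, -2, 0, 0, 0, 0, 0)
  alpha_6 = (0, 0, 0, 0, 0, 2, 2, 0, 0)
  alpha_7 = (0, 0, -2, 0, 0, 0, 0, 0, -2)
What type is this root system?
E7

Compute the Cartan integers a_ij = 2(alpha_i, alpha_j)/(alpha_j, alpha_j); the resulting 7x7 Cartan matrix is
[[2, 0, 0, 0, -1, 0, 0], [0, 2, 0, -1, 0, -1, 0], [0, 0, 2, 0, 0, 0, -1], [0, -1, 0, 2, 0, 0, -1], [-1, 0, 0, 0, 2, 0, -1], [0, -1, 0, 0, 0, 2, 0], [0, 0, -1, -1, -1, 0, 2]].
All simple roots have the same length, so the diagram is simply laced. The associated Dynkin diagram is a chain of 6 nodes with one extra node attached to the third node from one end (E_7), so the type is E_7.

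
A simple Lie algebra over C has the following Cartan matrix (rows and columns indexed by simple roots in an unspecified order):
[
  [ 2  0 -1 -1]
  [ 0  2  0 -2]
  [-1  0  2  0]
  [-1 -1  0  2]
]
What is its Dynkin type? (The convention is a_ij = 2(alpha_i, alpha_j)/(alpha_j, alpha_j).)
C_4 (sp(8))

The matrix has rank 4 with 2's on the diagonal. Reading the off-diagonal entries as Dynkin edges (a single edge where a_ij = a_ji = -1; a double or triple edge where a_ij * a_ji = 2 or 3), the diagram is a chain of 4 nodes with a double edge at one end; the terminal node there is the unique long simple root (C_4). One simple-root ordering that puts it in standard form is (alpha_3, alpha_1, alpha_4, alpha_2). So the algebra is type C_4, i.e. sp(8).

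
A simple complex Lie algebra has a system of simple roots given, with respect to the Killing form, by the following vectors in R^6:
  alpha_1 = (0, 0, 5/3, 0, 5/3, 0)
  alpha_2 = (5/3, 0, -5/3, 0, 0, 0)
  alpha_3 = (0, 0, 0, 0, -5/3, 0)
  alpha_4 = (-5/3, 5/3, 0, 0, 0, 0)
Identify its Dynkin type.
type B_4

Compute the Cartan integers a_ij = 2(alpha_i, alpha_j)/(alpha_j, alpha_j); the resulting 4x4 Cartan matrix is
[[2, -1, -2, 0], [-1, 2, 0, -1], [-1, 0, 2, 0], [0, -1, 0, 2]].
The roots have two lengths (squared-length ratio 2:1); the short ones are alpha_{3}. The associated Dynkin diagram is a chain of 4 nodes with a double edge at one end; the terminal node there is the unique short simple root (B_4), so the type is B_4 (the algebra so(9)).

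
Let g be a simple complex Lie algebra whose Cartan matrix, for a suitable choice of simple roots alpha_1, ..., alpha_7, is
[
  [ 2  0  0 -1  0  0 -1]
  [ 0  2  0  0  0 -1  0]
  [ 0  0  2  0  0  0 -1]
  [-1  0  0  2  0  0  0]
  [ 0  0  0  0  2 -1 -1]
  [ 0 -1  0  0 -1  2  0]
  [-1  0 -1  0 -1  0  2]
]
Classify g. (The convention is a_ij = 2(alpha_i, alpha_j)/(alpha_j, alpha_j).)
E_7

The matrix has rank 7 with 2's on the diagonal. Reading the off-diagonal entries as Dynkin edges (a single edge where a_ij = a_ji = -1; a double or triple edge where a_ij * a_ji = 2 or 3), the diagram is a chain of 6 nodes with one extra node attached to the third node from one end (E_7). One simple-root ordering that puts it in standard form is (alpha_4, alpha_3, alpha_1, alpha_7, alpha_5, alpha_6, alpha_2). So the algebra is type E_7.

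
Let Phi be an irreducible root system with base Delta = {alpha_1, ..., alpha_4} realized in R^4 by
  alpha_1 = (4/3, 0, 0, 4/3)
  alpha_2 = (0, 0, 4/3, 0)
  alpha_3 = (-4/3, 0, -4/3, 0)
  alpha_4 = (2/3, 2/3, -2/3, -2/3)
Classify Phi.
Compute the Cartan integers a_ij = 2(alpha_i, alpha_j)/(alpha_j, alpha_j); the resulting 4x4 Cartan matrix is
[[2, 0, -1, 0], [0, 2, -1, -1], [-1, -2, 2, 0], [0, -1, 0, 2]].
The roots have two lengths (squared-length ratio 2:1); the short ones are alpha_{2,4}. The associated Dynkin diagram is a chain of 4 nodes with a double edge between the middle two (F_4), so the type is F_4.

type F_4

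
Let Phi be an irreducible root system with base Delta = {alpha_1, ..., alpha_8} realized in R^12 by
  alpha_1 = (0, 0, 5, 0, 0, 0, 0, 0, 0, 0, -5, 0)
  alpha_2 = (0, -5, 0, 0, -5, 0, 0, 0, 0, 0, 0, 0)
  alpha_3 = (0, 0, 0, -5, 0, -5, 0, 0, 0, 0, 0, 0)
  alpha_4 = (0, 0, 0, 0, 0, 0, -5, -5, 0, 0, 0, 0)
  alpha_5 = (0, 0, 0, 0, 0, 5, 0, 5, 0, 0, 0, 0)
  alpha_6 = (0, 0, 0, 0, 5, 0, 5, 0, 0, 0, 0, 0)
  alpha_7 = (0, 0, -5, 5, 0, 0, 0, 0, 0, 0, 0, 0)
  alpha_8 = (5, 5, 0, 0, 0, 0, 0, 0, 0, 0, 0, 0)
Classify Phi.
Compute the Cartan integers a_ij = 2(alpha_i, alpha_j)/(alpha_j, alpha_j); the resulting 8x8 Cartan matrix is
[[2, 0, 0, 0, 0, 0, -1, 0], [0, 2, 0, 0, 0, -1, 0, -1], [0, 0, 2, 0, -1, 0, -1, 0], [0, 0, 0, 2, -1, -1, 0, 0], [0, 0, -1, -1, 2, 0, 0, 0], [0, -1, 0, -1, 0, 2, 0, 0], [-1, 0, -1, 0, 0, 0, 2, 0], [0, -1, 0, 0, 0, 0, 0, 2]].
All simple roots have the same length, so the diagram is simply laced. The associated Dynkin diagram is a chain of 8 nodes with single edges (A_8), so the type is A_8 (the algebra sl(9)).

A_8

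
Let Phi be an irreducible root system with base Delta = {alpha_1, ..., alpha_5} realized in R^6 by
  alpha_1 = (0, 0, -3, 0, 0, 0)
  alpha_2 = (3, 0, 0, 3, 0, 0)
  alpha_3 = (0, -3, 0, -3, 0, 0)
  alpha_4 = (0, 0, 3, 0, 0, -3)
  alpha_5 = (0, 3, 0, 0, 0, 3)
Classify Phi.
Compute the Cartan integers a_ij = 2(alpha_i, alpha_j)/(alpha_j, alpha_j); the resulting 5x5 Cartan matrix is
[[2, 0, 0, -1, 0], [0, 2, -1, 0, 0], [0, -1, 2, 0, -1], [-2, 0, 0, 2, -1], [0, 0, -1, -1, 2]].
The roots have two lengths (squared-length ratio 2:1); the short ones are alpha_{1}. The associated Dynkin diagram is a chain of 5 nodes with a double edge at one end; the terminal node there is the unique short simple root (B_5), so the type is B_5 (the algebra so(11)).

B5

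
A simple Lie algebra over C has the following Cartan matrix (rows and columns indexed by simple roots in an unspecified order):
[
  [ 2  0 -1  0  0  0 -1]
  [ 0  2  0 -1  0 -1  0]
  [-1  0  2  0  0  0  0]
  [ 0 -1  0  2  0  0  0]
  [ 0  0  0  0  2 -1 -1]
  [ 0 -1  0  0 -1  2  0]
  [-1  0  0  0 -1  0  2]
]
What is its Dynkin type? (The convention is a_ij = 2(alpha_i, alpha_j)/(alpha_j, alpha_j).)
A7

The matrix has rank 7 with 2's on the diagonal. Reading the off-diagonal entries as Dynkin edges (a single edge where a_ij = a_ji = -1; a double or triple edge where a_ij * a_ji = 2 or 3), the diagram is a chain of 7 nodes with single edges (A_7). One simple-root ordering that puts it in standard form is (alpha_3, alpha_1, alpha_7, alpha_5, alpha_6, alpha_2, alpha_4). So the algebra is type A_7, i.e. sl(8).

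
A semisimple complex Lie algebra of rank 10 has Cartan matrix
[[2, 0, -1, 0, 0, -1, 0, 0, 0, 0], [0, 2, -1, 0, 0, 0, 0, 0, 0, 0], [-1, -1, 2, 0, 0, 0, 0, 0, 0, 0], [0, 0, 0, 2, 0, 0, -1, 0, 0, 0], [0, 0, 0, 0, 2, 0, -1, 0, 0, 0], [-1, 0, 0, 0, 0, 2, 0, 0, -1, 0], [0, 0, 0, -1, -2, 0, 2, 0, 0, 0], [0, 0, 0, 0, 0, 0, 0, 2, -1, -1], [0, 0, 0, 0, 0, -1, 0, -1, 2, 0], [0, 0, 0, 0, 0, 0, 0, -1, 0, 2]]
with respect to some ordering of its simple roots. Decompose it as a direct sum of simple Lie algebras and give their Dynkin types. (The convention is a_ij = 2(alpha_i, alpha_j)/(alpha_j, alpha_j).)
type A_7 + type B_3

The diagram associated to this matrix has two connected components: the simple roots {alpha_1, alpha_2, alpha_3, alpha_6, alpha_8, alpha_9, alpha_10} form a chain of 7 nodes with single edges (A_7), and {alpha_4, alpha_5, alpha_7} form a chain of 3 nodes with a double edge at one end; the terminal node there is the unique short simple root (B_3). A semisimple Lie algebra decomposes uniquely as the direct sum of simple ideals, one per connected component of its Dynkin diagram, so g ≅ A_7 ⊕ B_3 (dimension 63 + 21 = 84).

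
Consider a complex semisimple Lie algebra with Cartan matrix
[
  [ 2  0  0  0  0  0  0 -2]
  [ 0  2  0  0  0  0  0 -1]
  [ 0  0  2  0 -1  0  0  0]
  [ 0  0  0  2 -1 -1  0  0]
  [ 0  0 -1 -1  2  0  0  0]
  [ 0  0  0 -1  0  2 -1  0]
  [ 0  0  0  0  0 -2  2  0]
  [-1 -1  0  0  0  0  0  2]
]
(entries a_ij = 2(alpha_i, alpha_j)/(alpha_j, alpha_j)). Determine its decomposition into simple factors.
C_3 (sp(6)) + C_5 (sp(10))

The diagram associated to this matrix has two connected components: the simple roots {alpha_1, alpha_2, alpha_8} form a chain of 3 nodes with a double edge at one end; the terminal node there is the unique long simple root (C_3), and {alpha_3, alpha_4, alpha_5, alpha_6, alpha_7} form a chain of 5 nodes with a double edge at one end; the terminal node there is the unique long simple root (C_5). A semisimple Lie algebra decomposes uniquely as the direct sum of simple ideals, one per connected component of its Dynkin diagram, so g ≅ C_3 ⊕ C_5 (dimension 21 + 55 = 76).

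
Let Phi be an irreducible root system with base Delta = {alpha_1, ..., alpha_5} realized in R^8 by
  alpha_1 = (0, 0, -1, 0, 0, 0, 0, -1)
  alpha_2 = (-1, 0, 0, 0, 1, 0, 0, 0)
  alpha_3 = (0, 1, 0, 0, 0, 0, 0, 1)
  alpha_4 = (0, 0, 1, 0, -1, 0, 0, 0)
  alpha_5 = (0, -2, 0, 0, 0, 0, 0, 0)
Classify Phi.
Compute the Cartan integers a_ij = 2(alpha_i, alpha_j)/(alpha_j, alpha_j); the resulting 5x5 Cartan matrix is
[[2, 0, -1, -1, 0], [0, 2, 0, -1, 0], [-1, 0, 2, 0, -1], [-1, -1, 0, 2, 0], [0, 0, -2, 0, 2]].
The roots have two lengths (squared-length ratio 2:1); the short ones are alpha_{1,2,3,4}. The associated Dynkin diagram is a chain of 5 nodes with a double edge at one end; the terminal node there is the unique long simple root (C_5), so the type is C_5 (the algebra sp(10)).

type C_5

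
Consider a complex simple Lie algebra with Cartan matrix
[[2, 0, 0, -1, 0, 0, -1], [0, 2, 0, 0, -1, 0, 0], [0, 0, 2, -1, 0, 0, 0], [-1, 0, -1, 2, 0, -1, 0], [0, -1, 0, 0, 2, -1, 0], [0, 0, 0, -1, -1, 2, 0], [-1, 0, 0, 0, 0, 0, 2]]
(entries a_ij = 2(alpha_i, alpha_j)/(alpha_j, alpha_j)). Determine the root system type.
The matrix has rank 7 with 2's on the diagonal. Reading the off-diagonal entries as Dynkin edges (a single edge where a_ij = a_ji = -1; a double or triple edge where a_ij * a_ji = 2 or 3), the diagram is a chain of 6 nodes with one extra node attached to the third node from one end (E_7). One simple-root ordering that puts it in standard form is (alpha_7, alpha_3, alpha_1, alpha_4, alpha_6, alpha_5, alpha_2). So the algebra is type E_7.

type E_7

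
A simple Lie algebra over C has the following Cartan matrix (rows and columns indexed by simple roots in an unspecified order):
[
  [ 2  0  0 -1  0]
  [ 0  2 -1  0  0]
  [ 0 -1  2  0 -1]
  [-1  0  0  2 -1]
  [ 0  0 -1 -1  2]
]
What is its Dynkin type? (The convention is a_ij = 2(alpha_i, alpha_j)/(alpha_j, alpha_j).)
A5

The matrix has rank 5 with 2's on the diagonal. Reading the off-diagonal entries as Dynkin edges (a single edge where a_ij = a_ji = -1; a double or triple edge where a_ij * a_ji = 2 or 3), the diagram is a chain of 5 nodes with single edges (A_5). One simple-root ordering that puts it in standard form is (alpha_2, alpha_3, alpha_5, alpha_4, alpha_1). So the algebra is type A_5, i.e. sl(6).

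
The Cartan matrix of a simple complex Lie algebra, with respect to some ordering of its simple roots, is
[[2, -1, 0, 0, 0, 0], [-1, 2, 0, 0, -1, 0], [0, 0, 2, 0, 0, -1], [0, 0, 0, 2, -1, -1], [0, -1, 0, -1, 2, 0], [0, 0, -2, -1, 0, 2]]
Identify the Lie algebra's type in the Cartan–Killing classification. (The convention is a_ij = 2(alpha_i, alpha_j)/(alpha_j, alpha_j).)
The matrix has rank 6 with 2's on the diagonal. Reading the off-diagonal entries as Dynkin edges (a single edge where a_ij = a_ji = -1; a double or triple edge where a_ij * a_ji = 2 or 3), the diagram is a chain of 6 nodes with a double edge at one end; the terminal node there is the unique short simple root (B_6). One simple-root ordering that puts it in standard form is (alpha_1, alpha_2, alpha_5, alpha_4, alpha_6, alpha_3). So the algebra is type B_6, i.e. so(13).

B_6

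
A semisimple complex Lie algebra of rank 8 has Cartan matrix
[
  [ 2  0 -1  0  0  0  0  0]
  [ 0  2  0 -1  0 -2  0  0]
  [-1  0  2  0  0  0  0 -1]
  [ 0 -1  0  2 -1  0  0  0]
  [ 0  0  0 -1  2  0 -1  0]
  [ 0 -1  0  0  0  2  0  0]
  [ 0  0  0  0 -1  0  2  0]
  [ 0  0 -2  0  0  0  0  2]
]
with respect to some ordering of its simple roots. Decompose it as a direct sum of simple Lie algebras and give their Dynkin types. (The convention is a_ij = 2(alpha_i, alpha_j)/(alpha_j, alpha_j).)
type B_5 + type C_3

The diagram associated to this matrix has two connected components: the simple roots {alpha_2, alpha_4, alpha_5, alpha_6, alpha_7} form a chain of 5 nodes with a double edge at one end; the terminal node there is the unique short simple root (B_5), and {alpha_1, alpha_3, alpha_8} form a chain of 3 nodes with a double edge at one end; the terminal node there is the unique long simple root (C_3). A semisimple Lie algebra decomposes uniquely as the direct sum of simple ideals, one per connected component of its Dynkin diagram, so g ≅ B_5 ⊕ C_3 (dimension 55 + 21 = 76).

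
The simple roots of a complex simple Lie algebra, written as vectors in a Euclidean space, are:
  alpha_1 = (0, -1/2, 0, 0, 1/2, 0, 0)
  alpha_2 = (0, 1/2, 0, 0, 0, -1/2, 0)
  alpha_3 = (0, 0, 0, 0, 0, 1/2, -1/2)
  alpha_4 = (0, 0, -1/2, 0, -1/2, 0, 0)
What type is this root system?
type A_4

Compute the Cartan integers a_ij = 2(alpha_i, alpha_j)/(alpha_j, alpha_j); the resulting 4x4 Cartan matrix is
[[2, -1, 0, -1], [-1, 2, -1, 0], [0, -1, 2, 0], [-1, 0, 0, 2]].
All simple roots have the same length, so the diagram is simply laced. The associated Dynkin diagram is a chain of 4 nodes with single edges (A_4), so the type is A_4 (the algebra sl(5)).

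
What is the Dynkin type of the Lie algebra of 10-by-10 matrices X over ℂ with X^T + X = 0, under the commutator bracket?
This is so(10) with 10 even, which has dimension 10(10-1)/2 = 45 and rank 10/2 = 5. In the classification of classical Lie algebras, the orthogonal algebra so(2n) in an even number of variables has type D_n; here n = 5, so the Dynkin diagram is a chain of 3 nodes with a fork of two nodes at one end (D_5). Hence the type is D_5.

D5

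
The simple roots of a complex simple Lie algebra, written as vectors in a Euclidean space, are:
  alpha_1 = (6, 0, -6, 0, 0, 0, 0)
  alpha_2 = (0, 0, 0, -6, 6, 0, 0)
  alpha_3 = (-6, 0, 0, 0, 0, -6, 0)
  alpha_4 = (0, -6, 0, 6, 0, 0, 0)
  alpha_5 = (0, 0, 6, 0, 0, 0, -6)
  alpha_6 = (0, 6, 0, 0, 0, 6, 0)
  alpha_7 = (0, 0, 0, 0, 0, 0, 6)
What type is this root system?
Compute the Cartan integers a_ij = 2(alpha_i, alpha_j)/(alpha_j, alpha_j); the resulting 7x7 Cartan matrix is
[[2, 0, -1, 0, -1, 0, 0], [0, 2, 0, -1, 0, 0, 0], [-1, 0, 2, 0, 0, -1, 0], [0, -1, 0, 2, 0, -1, 0], [-1, 0, 0, 0, 2, 0, -2], [0, 0, -1, -1, 0, 2, 0], [0, 0, 0, 0, -1, 0, 2]].
The roots have two lengths (squared-length ratio 2:1); the short ones are alpha_{7}. The associated Dynkin diagram is a chain of 7 nodes with a double edge at one end; the terminal node there is the unique short simple root (B_7), so the type is B_7 (the algebra so(15)).

type B_7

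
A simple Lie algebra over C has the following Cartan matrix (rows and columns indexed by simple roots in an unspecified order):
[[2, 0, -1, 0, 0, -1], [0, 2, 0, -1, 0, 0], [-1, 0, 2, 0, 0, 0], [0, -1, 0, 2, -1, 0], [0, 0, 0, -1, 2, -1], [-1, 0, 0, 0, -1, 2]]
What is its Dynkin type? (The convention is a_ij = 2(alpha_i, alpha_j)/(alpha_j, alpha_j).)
The matrix has rank 6 with 2's on the diagonal. Reading the off-diagonal entries as Dynkin edges (a single edge where a_ij = a_ji = -1; a double or triple edge where a_ij * a_ji = 2 or 3), the diagram is a chain of 6 nodes with single edges (A_6). One simple-root ordering that puts it in standard form is (alpha_2, alpha_4, alpha_5, alpha_6, alpha_1, alpha_3). So the algebra is type A_6, i.e. sl(7).

A_6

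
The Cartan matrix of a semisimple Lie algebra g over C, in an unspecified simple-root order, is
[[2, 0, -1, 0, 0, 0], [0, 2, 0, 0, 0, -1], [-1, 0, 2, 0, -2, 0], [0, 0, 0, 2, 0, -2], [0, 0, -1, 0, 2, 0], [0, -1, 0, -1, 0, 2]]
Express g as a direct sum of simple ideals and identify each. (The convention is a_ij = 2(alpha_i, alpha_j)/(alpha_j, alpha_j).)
The diagram associated to this matrix has two connected components: the simple roots {alpha_1, alpha_3, alpha_5} form a chain of 3 nodes with a double edge at one end; the terminal node there is the unique short simple root (B_3), and {alpha_2, alpha_4, alpha_6} form a chain of 3 nodes with a double edge at one end; the terminal node there is the unique long simple root (C_3). A semisimple Lie algebra decomposes uniquely as the direct sum of simple ideals, one per connected component of its Dynkin diagram, so g ≅ B_3 ⊕ C_3 (dimension 21 + 21 = 42).

B3 ⊕ C3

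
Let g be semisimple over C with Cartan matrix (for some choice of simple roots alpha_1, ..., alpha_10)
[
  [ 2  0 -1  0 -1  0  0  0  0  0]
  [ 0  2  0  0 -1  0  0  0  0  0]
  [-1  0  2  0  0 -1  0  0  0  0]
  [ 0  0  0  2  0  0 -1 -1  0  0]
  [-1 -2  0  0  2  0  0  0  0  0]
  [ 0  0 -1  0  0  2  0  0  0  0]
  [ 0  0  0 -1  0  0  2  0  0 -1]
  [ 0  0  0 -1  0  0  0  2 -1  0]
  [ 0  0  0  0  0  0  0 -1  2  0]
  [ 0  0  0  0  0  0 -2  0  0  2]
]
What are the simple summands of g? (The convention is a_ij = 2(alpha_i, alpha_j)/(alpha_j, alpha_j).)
B_5 (so(11)) + C_5 (sp(10))

The diagram associated to this matrix has two connected components: the simple roots {alpha_1, alpha_2, alpha_3, alpha_5, alpha_6} form a chain of 5 nodes with a double edge at one end; the terminal node there is the unique short simple root (B_5), and {alpha_4, alpha_7, alpha_8, alpha_9, alpha_10} form a chain of 5 nodes with a double edge at one end; the terminal node there is the unique long simple root (C_5). A semisimple Lie algebra decomposes uniquely as the direct sum of simple ideals, one per connected component of its Dynkin diagram, so g ≅ B_5 ⊕ C_5 (dimension 55 + 55 = 110).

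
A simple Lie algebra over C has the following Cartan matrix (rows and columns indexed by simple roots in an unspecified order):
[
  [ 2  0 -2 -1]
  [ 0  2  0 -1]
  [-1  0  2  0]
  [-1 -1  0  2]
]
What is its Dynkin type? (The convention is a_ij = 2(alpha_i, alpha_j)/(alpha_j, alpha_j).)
B_4 (so(9))

The matrix has rank 4 with 2's on the diagonal. Reading the off-diagonal entries as Dynkin edges (a single edge where a_ij = a_ji = -1; a double or triple edge where a_ij * a_ji = 2 or 3), the diagram is a chain of 4 nodes with a double edge at one end; the terminal node there is the unique short simple root (B_4). One simple-root ordering that puts it in standard form is (alpha_2, alpha_4, alpha_1, alpha_3). So the algebra is type B_4, i.e. so(9).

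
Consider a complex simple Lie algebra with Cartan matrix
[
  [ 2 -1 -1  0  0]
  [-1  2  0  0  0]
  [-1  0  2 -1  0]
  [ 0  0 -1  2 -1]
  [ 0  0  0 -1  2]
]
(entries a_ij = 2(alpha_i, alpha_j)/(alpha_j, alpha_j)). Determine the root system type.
A_5

The matrix has rank 5 with 2's on the diagonal. Reading the off-diagonal entries as Dynkin edges (a single edge where a_ij = a_ji = -1; a double or triple edge where a_ij * a_ji = 2 or 3), the diagram is a chain of 5 nodes with single edges (A_5). One simple-root ordering that puts it in standard form is (alpha_2, alpha_1, alpha_3, alpha_4, alpha_5). So the algebra is type A_5, i.e. sl(6).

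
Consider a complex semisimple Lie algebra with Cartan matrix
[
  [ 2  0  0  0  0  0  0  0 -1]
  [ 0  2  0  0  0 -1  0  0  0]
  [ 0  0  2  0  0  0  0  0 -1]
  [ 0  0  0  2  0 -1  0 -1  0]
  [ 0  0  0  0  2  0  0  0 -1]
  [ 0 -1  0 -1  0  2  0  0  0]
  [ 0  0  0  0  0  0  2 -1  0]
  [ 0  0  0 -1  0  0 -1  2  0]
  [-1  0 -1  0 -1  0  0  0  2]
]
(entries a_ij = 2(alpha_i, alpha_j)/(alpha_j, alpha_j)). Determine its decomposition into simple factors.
The diagram associated to this matrix has two connected components: the simple roots {alpha_2, alpha_4, alpha_6, alpha_7, alpha_8} form a chain of 5 nodes with single edges (A_5), and {alpha_1, alpha_3, alpha_5, alpha_9} form a chain of 2 nodes with a fork of two nodes at one end (D_4). A semisimple Lie algebra decomposes uniquely as the direct sum of simple ideals, one per connected component of its Dynkin diagram, so g ≅ A_5 ⊕ D_4 (dimension 35 + 28 = 63).

A_5 + D_4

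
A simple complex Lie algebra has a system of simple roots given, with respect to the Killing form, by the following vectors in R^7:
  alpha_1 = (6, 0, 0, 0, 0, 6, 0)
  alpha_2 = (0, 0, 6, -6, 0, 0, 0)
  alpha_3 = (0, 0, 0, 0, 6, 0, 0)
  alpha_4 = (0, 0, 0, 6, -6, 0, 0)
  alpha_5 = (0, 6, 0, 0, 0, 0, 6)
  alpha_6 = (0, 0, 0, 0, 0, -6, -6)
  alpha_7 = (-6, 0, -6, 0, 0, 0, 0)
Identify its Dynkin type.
Compute the Cartan integers a_ij = 2(alpha_i, alpha_j)/(alpha_j, alpha_j); the resulting 7x7 Cartan matrix is
[[2, 0, 0, 0, 0, -1, -1], [0, 2, 0, -1, 0, 0, -1], [0, 0, 2, -1, 0, 0, 0], [0, -1, -2, 2, 0, 0, 0], [0, 0, 0, 0, 2, -1, 0], [-1, 0, 0, 0, -1, 2, 0], [-1, -1, 0, 0, 0, 0, 2]].
The roots have two lengths (squared-length ratio 2:1); the short ones are alpha_{3}. The associated Dynkin diagram is a chain of 7 nodes with a double edge at one end; the terminal node there is the unique short simple root (B_7), so the type is B_7 (the algebra so(15)).

B_7 (so(15))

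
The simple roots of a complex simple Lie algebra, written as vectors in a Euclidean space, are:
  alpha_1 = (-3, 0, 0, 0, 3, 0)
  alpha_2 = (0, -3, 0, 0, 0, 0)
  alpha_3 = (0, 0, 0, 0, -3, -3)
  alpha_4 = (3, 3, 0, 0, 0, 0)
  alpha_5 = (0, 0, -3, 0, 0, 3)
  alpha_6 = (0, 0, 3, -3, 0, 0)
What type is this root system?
Compute the Cartan integers a_ij = 2(alpha_i, alpha_j)/(alpha_j, alpha_j); the resulting 6x6 Cartan matrix is
[[2, 0, -1, -1, 0, 0], [0, 2, 0, -1, 0, 0], [-1, 0, 2, 0, -1, 0], [-1, -2, 0, 2, 0, 0], [0, 0, -1, 0, 2, -1], [0, 0, 0, 0, -1, 2]].
The roots have two lengths (squared-length ratio 2:1); the short ones are alpha_{2}. The associated Dynkin diagram is a chain of 6 nodes with a double edge at one end; the terminal node there is the unique short simple root (B_6), so the type is B_6 (the algebra so(13)).

type B_6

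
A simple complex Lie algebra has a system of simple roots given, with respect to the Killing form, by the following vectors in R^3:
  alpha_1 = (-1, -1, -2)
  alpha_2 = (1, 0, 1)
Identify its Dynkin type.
G_2

Compute the Cartan integers a_ij = 2(alpha_i, alpha_j)/(alpha_j, alpha_j); the resulting 2x2 Cartan matrix is
[[2, -3], [-1, 2]].
The roots have two lengths (squared-length ratio 3:1); the short ones are alpha_{2}. The associated Dynkin diagram is two nodes joined by a triple edge (G_2), so the type is G_2.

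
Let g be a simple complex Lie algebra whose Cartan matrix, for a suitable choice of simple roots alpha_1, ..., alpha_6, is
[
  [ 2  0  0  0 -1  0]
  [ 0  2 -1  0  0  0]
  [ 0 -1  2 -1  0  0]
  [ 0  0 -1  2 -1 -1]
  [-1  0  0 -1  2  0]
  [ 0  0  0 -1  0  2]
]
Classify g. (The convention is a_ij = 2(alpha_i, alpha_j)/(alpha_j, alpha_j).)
E_6

The matrix has rank 6 with 2's on the diagonal. Reading the off-diagonal entries as Dynkin edges (a single edge where a_ij = a_ji = -1; a double or triple edge where a_ij * a_ji = 2 or 3), the diagram is a chain of 5 nodes with one extra node attached to the third node from one end (E_6). One simple-root ordering that puts it in standard form is (alpha_1, alpha_6, alpha_5, alpha_4, alpha_3, alpha_2). So the algebra is type E_6.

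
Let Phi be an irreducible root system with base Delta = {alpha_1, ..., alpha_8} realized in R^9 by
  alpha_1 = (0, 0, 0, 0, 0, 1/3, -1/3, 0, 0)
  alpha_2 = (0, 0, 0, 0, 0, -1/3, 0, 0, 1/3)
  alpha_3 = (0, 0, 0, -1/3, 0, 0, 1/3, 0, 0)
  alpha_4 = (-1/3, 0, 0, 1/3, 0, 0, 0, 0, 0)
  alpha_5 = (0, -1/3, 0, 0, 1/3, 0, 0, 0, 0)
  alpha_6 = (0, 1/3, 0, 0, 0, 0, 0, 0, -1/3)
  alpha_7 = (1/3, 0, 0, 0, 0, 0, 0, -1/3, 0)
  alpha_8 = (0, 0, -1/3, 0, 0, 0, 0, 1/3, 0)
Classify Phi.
Compute the Cartan integers a_ij = 2(alpha_i, alpha_j)/(alpha_j, alpha_j); the resulting 8x8 Cartan matrix is
[[2, -1, -1, 0, 0, 0, 0, 0], [-1, 2, 0, 0, 0, -1, 0, 0], [-1, 0, 2, -1, 0, 0, 0, 0], [0, 0, -1, 2, 0, 0, -1, 0], [0, 0, 0, 0, 2, -1, 0, 0], [0, -1, 0, 0, -1, 2, 0, 0], [0, 0, 0, -1, 0, 0, 2, -1], [0, 0, 0, 0, 0, 0, -1, 2]].
All simple roots have the same length, so the diagram is simply laced. The associated Dynkin diagram is a chain of 8 nodes with single edges (A_8), so the type is A_8 (the algebra sl(9)).

A8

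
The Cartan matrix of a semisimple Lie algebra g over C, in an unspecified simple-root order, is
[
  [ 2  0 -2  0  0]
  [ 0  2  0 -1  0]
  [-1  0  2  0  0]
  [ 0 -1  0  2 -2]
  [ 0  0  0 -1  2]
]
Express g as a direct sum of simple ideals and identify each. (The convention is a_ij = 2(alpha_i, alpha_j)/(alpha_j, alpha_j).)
B2 ⊕ B3

The diagram associated to this matrix has two connected components: the simple roots {alpha_1, alpha_3} form a chain of 2 nodes with a double edge at one end; the terminal node there is the unique short simple root (B_2), and {alpha_2, alpha_4, alpha_5} form a chain of 3 nodes with a double edge at one end; the terminal node there is the unique short simple root (B_3). A semisimple Lie algebra decomposes uniquely as the direct sum of simple ideals, one per connected component of its Dynkin diagram, so g ≅ B_2 ⊕ B_3 (dimension 10 + 21 = 31).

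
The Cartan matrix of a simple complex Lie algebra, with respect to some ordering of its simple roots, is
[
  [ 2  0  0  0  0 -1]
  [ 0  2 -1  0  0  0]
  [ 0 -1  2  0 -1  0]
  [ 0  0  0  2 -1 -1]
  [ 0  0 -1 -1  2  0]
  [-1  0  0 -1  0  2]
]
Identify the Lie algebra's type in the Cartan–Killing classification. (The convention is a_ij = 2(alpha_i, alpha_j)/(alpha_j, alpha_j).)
The matrix has rank 6 with 2's on the diagonal. Reading the off-diagonal entries as Dynkin edges (a single edge where a_ij = a_ji = -1; a double or triple edge where a_ij * a_ji = 2 or 3), the diagram is a chain of 6 nodes with single edges (A_6). One simple-root ordering that puts it in standard form is (alpha_1, alpha_6, alpha_4, alpha_5, alpha_3, alpha_2). So the algebra is type A_6, i.e. sl(7).

A6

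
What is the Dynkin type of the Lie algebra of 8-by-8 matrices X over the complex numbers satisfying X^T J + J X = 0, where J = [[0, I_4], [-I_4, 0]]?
This is sp(8), which has dimension 8(8+1)/2 = 36 and rank 8/2 = 4. In the classification of classical Lie algebras, the symplectic algebra sp(2n) has type C_n; here n = 4, so the Dynkin diagram is a chain of 4 nodes with a double edge at one end; the terminal node there is the unique long simple root (C_4). Hence the type is C_4.

C_4 (sp(8))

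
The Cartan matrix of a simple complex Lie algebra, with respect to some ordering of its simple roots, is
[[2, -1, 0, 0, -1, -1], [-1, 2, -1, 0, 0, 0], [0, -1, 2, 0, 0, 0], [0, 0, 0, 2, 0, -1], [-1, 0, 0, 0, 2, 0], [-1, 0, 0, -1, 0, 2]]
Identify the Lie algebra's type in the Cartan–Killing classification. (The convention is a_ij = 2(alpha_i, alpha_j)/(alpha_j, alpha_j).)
E_6

The matrix has rank 6 with 2's on the diagonal. Reading the off-diagonal entries as Dynkin edges (a single edge where a_ij = a_ji = -1; a double or triple edge where a_ij * a_ji = 2 or 3), the diagram is a chain of 5 nodes with one extra node attached to the third node from one end (E_6). One simple-root ordering that puts it in standard form is (alpha_4, alpha_5, alpha_6, alpha_1, alpha_2, alpha_3). So the algebra is type E_6.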